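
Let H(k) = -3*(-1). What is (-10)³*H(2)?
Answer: -3000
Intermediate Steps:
H(k) = 3
(-10)³*H(2) = (-10)³*3 = -1000*3 = -3000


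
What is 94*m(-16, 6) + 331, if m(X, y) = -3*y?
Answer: -1361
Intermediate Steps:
94*m(-16, 6) + 331 = 94*(-3*6) + 331 = 94*(-18) + 331 = -1692 + 331 = -1361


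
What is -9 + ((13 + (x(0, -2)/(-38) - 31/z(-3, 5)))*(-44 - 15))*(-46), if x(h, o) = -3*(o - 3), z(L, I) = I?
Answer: 1650614/95 ≈ 17375.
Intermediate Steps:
x(h, o) = 9 - 3*o (x(h, o) = -3*(-3 + o) = 9 - 3*o)
-9 + ((13 + (x(0, -2)/(-38) - 31/z(-3, 5)))*(-44 - 15))*(-46) = -9 + ((13 + ((9 - 3*(-2))/(-38) - 31/5))*(-44 - 15))*(-46) = -9 + ((13 + ((9 + 6)*(-1/38) - 31*⅕))*(-59))*(-46) = -9 + ((13 + (15*(-1/38) - 31/5))*(-59))*(-46) = -9 + ((13 + (-15/38 - 31/5))*(-59))*(-46) = -9 + ((13 - 1253/190)*(-59))*(-46) = -9 + ((1217/190)*(-59))*(-46) = -9 - 71803/190*(-46) = -9 + 1651469/95 = 1650614/95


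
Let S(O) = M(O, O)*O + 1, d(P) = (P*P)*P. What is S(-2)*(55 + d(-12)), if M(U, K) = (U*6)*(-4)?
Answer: 158935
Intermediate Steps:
M(U, K) = -24*U (M(U, K) = (6*U)*(-4) = -24*U)
d(P) = P³ (d(P) = P²*P = P³)
S(O) = 1 - 24*O² (S(O) = (-24*O)*O + 1 = -24*O² + 1 = 1 - 24*O²)
S(-2)*(55 + d(-12)) = (1 - 24*(-2)²)*(55 + (-12)³) = (1 - 24*4)*(55 - 1728) = (1 - 96)*(-1673) = -95*(-1673) = 158935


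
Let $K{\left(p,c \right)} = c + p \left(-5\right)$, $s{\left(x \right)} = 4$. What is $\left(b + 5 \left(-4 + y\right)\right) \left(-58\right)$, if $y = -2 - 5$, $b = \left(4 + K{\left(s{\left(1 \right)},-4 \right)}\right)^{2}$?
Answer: $-20010$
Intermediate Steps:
$K{\left(p,c \right)} = c - 5 p$
$b = 400$ ($b = \left(4 - 24\right)^{2} = \left(-20\right)^{2} = 400$)
$y = -7$
$\left(b + 5 \left(-4 + y\right)\right) \left(-58\right) = \left(400 + 5 \left(-4 - 7\right)\right) \left(-58\right) = \left(400 + 5 \left(-11\right)\right) \left(-58\right) = \left(400 - 55\right) \left(-58\right) = 345 \left(-58\right) = -20010$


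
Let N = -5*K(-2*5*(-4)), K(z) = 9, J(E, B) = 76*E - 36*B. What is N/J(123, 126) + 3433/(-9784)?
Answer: -1413323/3923384 ≈ -0.36023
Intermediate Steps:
J(E, B) = -36*B + 76*E
N = -45 (N = -5*9 = -45)
N/J(123, 126) + 3433/(-9784) = -45/(-36*126 + 76*123) + 3433/(-9784) = -45/(-4536 + 9348) + 3433*(-1/9784) = -45/4812 - 3433/9784 = -45*1/4812 - 3433/9784 = -15/1604 - 3433/9784 = -1413323/3923384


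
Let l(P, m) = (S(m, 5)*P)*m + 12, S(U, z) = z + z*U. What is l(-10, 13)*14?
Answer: -127232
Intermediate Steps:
S(U, z) = z + U*z
l(P, m) = 12 + P*m*(5 + 5*m) (l(P, m) = ((5*(1 + m))*P)*m + 12 = ((5 + 5*m)*P)*m + 12 = (P*(5 + 5*m))*m + 12 = P*m*(5 + 5*m) + 12 = 12 + P*m*(5 + 5*m))
l(-10, 13)*14 = (12 + 5*(-10)*13*(1 + 13))*14 = (12 + 5*(-10)*13*14)*14 = (12 - 9100)*14 = -9088*14 = -127232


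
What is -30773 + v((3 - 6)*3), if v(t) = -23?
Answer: -30796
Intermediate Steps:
-30773 + v((3 - 6)*3) = -30773 - 23 = -30796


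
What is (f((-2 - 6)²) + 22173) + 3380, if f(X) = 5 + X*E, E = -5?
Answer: 25238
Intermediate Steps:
f(X) = 5 - 5*X (f(X) = 5 + X*(-5) = 5 - 5*X)
(f((-2 - 6)²) + 22173) + 3380 = ((5 - 5*(-2 - 6)²) + 22173) + 3380 = ((5 - 5*(-8)²) + 22173) + 3380 = ((5 - 5*64) + 22173) + 3380 = ((5 - 320) + 22173) + 3380 = (-315 + 22173) + 3380 = 21858 + 3380 = 25238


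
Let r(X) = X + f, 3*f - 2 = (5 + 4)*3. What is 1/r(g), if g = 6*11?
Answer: 3/227 ≈ 0.013216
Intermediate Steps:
g = 66
f = 29/3 (f = ⅔ + ((5 + 4)*3)/3 = ⅔ + (9*3)/3 = ⅔ + (⅓)*27 = ⅔ + 9 = 29/3 ≈ 9.6667)
r(X) = 29/3 + X (r(X) = X + 29/3 = 29/3 + X)
1/r(g) = 1/(29/3 + 66) = 1/(227/3) = 3/227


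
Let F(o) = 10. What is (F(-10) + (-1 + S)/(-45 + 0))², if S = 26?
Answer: 7225/81 ≈ 89.198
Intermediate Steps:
(F(-10) + (-1 + S)/(-45 + 0))² = (10 + (-1 + 26)/(-45 + 0))² = (10 + 25/(-45))² = (10 + 25*(-1/45))² = (10 - 5/9)² = (85/9)² = 7225/81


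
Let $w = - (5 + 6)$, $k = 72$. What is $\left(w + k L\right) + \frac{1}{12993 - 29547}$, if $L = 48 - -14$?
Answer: $\frac{73714961}{16554} \approx 4453.0$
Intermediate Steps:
$w = -11$ ($w = \left(-1\right) 11 = -11$)
$L = 62$ ($L = 48 + 14 = 62$)
$\left(w + k L\right) + \frac{1}{12993 - 29547} = \left(-11 + 72 \cdot 62\right) + \frac{1}{12993 - 29547} = \left(-11 + 4464\right) + \frac{1}{-16554} = 4453 - \frac{1}{16554} = \frac{73714961}{16554}$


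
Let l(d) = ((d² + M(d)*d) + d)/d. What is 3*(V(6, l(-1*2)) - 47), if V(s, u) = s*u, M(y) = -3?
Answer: -213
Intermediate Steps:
l(d) = (d² - 2*d)/d (l(d) = ((d² - 3*d) + d)/d = (d² - 2*d)/d)
3*(V(6, l(-1*2)) - 47) = 3*(6*(-2 - 1*2) - 47) = 3*(6*(-2 - 2) - 47) = 3*(6*(-4) - 47) = 3*(-24 - 47) = 3*(-71) = -213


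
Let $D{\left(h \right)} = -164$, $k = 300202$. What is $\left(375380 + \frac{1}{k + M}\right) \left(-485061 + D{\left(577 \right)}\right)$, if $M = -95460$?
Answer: $- \frac{37292477812776225}{204742} \approx -1.8214 \cdot 10^{11}$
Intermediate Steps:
$\left(375380 + \frac{1}{k + M}\right) \left(-485061 + D{\left(577 \right)}\right) = \left(375380 + \frac{1}{300202 - 95460}\right) \left(-485061 - 164\right) = \left(375380 + \frac{1}{204742}\right) \left(-485225\right) = \frac{76856051961}{204742} \left(-485225\right) = - \frac{37292477812776225}{204742}$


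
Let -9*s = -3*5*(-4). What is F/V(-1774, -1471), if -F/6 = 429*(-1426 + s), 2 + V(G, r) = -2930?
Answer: -921921/733 ≈ -1257.7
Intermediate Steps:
V(G, r) = -2932 (V(G, r) = -2 - 2930 = -2932)
s = -20/3 (s = -(-3*5)*(-4)/9 = -(-5)*(-4)/3 = -1/9*60 = -20/3 ≈ -6.6667)
F = 3687684 (F = -2574*(-1426 - 20/3) = -2574*(-4298)/3 = -6*(-614614) = 3687684)
F/V(-1774, -1471) = 3687684/(-2932) = 3687684*(-1/2932) = -921921/733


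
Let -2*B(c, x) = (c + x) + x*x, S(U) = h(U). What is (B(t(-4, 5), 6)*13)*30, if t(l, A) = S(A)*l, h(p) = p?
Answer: -4290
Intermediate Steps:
S(U) = U
t(l, A) = A*l
B(c, x) = -c/2 - x/2 - x**2/2 (B(c, x) = -((c + x) + x*x)/2 = -((c + x) + x**2)/2 = -(c + x + x**2)/2 = -c/2 - x/2 - x**2/2)
(B(t(-4, 5), 6)*13)*30 = ((-5*(-4)/2 - 1/2*6 - 1/2*6**2)*13)*30 = ((-1/2*(-20) - 3 - 1/2*36)*13)*30 = ((10 - 3 - 18)*13)*30 = -11*13*30 = -143*30 = -4290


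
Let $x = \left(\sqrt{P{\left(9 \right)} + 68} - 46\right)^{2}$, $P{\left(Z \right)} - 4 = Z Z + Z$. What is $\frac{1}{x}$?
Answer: $\frac{1}{\left(46 - 9 \sqrt{2}\right)^{2}} \approx 0.00090332$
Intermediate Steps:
$P{\left(Z \right)} = 4 + Z + Z^{2}$ ($P{\left(Z \right)} = 4 + \left(Z Z + Z\right) = 4 + \left(Z^{2} + Z\right) = 4 + \left(Z + Z^{2}\right) = 4 + Z + Z^{2}$)
$x = \left(-46 + 9 \sqrt{2}\right)^{2}$ ($x = \left(\sqrt{\left(4 + 9 + 9^{2}\right) + 68} - 46\right)^{2} = \left(\sqrt{\left(4 + 9 + 81\right) + 68} - 46\right)^{2} = \left(\sqrt{94 + 68} - 46\right)^{2} = \left(\sqrt{162} - 46\right)^{2} = \left(9 \sqrt{2} - 46\right)^{2} = \left(-46 + 9 \sqrt{2}\right)^{2} \approx 1107.0$)
$\frac{1}{x} = \frac{1}{2278 - 828 \sqrt{2}}$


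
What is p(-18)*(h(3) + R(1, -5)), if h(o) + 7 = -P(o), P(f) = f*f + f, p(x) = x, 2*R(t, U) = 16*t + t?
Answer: 189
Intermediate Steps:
R(t, U) = 17*t/2 (R(t, U) = (16*t + t)/2 = (17*t)/2 = 17*t/2)
P(f) = f + f² (P(f) = f² + f = f + f²)
h(o) = -7 - o*(1 + o)
p(-18)*(h(3) + R(1, -5)) = -18*((-7 - 1*3*(1 + 3)) + (17/2)*1) = -18*((-7 - 1*3*4) + 17/2) = -18*((-7 - 12) + 17/2) = -18*(-19 + 17/2) = -18*(-21/2) = 189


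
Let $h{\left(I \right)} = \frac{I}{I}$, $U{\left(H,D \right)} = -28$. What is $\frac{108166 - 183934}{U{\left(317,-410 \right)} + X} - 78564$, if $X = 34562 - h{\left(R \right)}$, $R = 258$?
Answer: $- \frac{904375460}{11511} \approx -78566.0$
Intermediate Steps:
$h{\left(I \right)} = 1$
$X = 34561$ ($X = 34562 - 1 = 34561$)
$\frac{108166 - 183934}{U{\left(317,-410 \right)} + X} - 78564 = \frac{108166 - 183934}{-28 + 34561} - 78564 = - \frac{75768}{34533} - 78564 = \left(-75768\right) \frac{1}{34533} - 78564 = - \frac{25256}{11511} - 78564 = - \frac{904375460}{11511}$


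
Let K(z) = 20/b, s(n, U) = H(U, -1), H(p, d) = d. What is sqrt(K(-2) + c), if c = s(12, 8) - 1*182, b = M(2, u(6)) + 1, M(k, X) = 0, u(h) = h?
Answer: I*sqrt(163) ≈ 12.767*I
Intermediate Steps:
s(n, U) = -1
b = 1 (b = 0 + 1 = 1)
c = -183 (c = -1 - 1*182 = -1 - 182 = -183)
K(z) = 20 (K(z) = 20/1 = 20*1 = 20)
sqrt(K(-2) + c) = sqrt(20 - 183) = sqrt(-163) = I*sqrt(163)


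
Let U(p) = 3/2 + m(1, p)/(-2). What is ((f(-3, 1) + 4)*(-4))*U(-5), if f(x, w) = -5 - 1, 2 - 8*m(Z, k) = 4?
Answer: 13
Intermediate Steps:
m(Z, k) = -¼ (m(Z, k) = ¼ - ⅛*4 = ¼ - ½ = -¼)
f(x, w) = -6
U(p) = 13/8 (U(p) = 3/2 - ¼/(-2) = 3*(½) - ¼*(-½) = 3/2 + ⅛ = 13/8)
((f(-3, 1) + 4)*(-4))*U(-5) = ((-6 + 4)*(-4))*(13/8) = -2*(-4)*(13/8) = 8*(13/8) = 13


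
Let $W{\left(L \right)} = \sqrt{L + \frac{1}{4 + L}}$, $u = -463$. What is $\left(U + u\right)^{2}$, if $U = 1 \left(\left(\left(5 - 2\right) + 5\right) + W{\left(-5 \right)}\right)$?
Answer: $\left(455 - i \sqrt{6}\right)^{2} \approx 2.0702 \cdot 10^{5} - 2229.0 i$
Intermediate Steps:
$U = 8 + i \sqrt{6}$ ($U = 1 \left(\left(\left(5 - 2\right) + 5\right) + \sqrt{\frac{1 - 5 \left(4 - 5\right)}{4 - 5}}\right) = 1 \left(\left(3 + 5\right) + \sqrt{\frac{1 - -5}{-1}}\right) = 1 \left(8 + \sqrt{- (1 + 5)}\right) = 1 \left(8 + \sqrt{\left(-1\right) 6}\right) = 1 \left(8 + \sqrt{-6}\right) = 1 \left(8 + i \sqrt{6}\right) = 8 + i \sqrt{6} \approx 8.0 + 2.4495 i$)
$\left(U + u\right)^{2} = \left(\left(8 + i \sqrt{6}\right) - 463\right)^{2} = \left(-455 + i \sqrt{6}\right)^{2}$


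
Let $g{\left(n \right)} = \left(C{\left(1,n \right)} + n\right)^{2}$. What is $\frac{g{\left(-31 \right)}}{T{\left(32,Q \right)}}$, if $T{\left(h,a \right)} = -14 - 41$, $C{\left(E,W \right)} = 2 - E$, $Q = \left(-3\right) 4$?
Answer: $- \frac{180}{11} \approx -16.364$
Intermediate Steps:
$Q = -12$
$g{\left(n \right)} = \left(1 + n\right)^{2}$ ($g{\left(n \right)} = \left(\left(2 - 1\right) + n\right)^{2} = \left(1 + n\right)^{2}$)
$T{\left(h,a \right)} = -55$ ($T{\left(h,a \right)} = -14 - 41 = -55$)
$\frac{g{\left(-31 \right)}}{T{\left(32,Q \right)}} = \frac{\left(1 - 31\right)^{2}}{-55} = \left(-30\right)^{2} \left(- \frac{1}{55}\right) = 900 \left(- \frac{1}{55}\right) = - \frac{180}{11}$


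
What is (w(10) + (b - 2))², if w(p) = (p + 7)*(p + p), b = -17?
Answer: 103041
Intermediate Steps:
w(p) = 2*p*(7 + p) (w(p) = (7 + p)*(2*p) = 2*p*(7 + p))
(w(10) + (b - 2))² = (2*10*(7 + 10) + (-17 - 2))² = (2*10*17 - 19)² = (340 - 19)² = 321² = 103041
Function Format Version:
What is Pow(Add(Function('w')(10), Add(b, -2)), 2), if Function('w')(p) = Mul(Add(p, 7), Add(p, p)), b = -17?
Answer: 103041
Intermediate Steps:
Function('w')(p) = Mul(2, p, Add(7, p)) (Function('w')(p) = Mul(Add(7, p), Mul(2, p)) = Mul(2, p, Add(7, p)))
Pow(Add(Function('w')(10), Add(b, -2)), 2) = Pow(Add(Mul(2, 10, Add(7, 10)), Add(-17, -2)), 2) = Pow(Add(Mul(2, 10, 17), -19), 2) = Pow(Add(340, -19), 2) = Pow(321, 2) = 103041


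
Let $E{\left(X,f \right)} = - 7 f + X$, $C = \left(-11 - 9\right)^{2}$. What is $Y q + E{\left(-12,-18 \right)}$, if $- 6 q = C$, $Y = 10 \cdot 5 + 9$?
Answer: $- \frac{11458}{3} \approx -3819.3$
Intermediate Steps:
$C = 400$ ($C = \left(-20\right)^{2} = 400$)
$E{\left(X,f \right)} = X - 7 f$
$Y = 59$ ($Y = 50 + 9 = 59$)
$q = - \frac{200}{3}$ ($q = \left(- \frac{1}{6}\right) 400 = - \frac{200}{3} \approx -66.667$)
$Y q + E{\left(-12,-18 \right)} = 59 \left(- \frac{200}{3}\right) - -114 = - \frac{11800}{3} + \left(-12 + 126\right) = - \frac{11800}{3} + 114 = - \frac{11458}{3}$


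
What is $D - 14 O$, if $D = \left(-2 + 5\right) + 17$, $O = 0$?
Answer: $20$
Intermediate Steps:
$D = 20$ ($D = 3 + 17 = 20$)
$D - 14 O = 20 - 0 = 20 + 0 = 20$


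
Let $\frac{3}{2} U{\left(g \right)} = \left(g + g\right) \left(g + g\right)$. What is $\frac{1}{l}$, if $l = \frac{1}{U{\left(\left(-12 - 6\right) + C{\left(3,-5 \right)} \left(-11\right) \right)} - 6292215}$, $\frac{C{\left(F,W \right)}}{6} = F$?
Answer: $-6167799$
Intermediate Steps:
$C{\left(F,W \right)} = 6 F$
$U{\left(g \right)} = \frac{8 g^{2}}{3}$ ($U{\left(g \right)} = \frac{2 \left(g + g\right) \left(g + g\right)}{3} = \frac{2 \cdot 2 g 2 g}{3} = \frac{2 \cdot 4 g^{2}}{3} = \frac{8 g^{2}}{3}$)
$l = - \frac{1}{6167799}$ ($l = \frac{1}{\frac{8 \left(\left(-12 - 6\right) + 6 \cdot 3 \left(-11\right)\right)^{2}}{3} - 6292215} = \frac{1}{\frac{8 \left(\left(-12 - 6\right) + 18 \left(-11\right)\right)^{2}}{3} - 6292215} = \frac{1}{\frac{8 \left(-18 - 198\right)^{2}}{3} - 6292215} = \frac{1}{\frac{8 \left(-216\right)^{2}}{3} - 6292215} = \frac{1}{\frac{8}{3} \cdot 46656 - 6292215} = \frac{1}{124416 - 6292215} = \frac{1}{-6167799} = - \frac{1}{6167799} \approx -1.6213 \cdot 10^{-7}$)
$\frac{1}{l} = \frac{1}{- \frac{1}{6167799}} = -6167799$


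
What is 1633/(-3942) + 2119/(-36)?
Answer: -467327/7884 ≈ -59.275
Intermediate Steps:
1633/(-3942) + 2119/(-36) = 1633*(-1/3942) + 2119*(-1/36) = -1633/3942 - 2119/36 = -467327/7884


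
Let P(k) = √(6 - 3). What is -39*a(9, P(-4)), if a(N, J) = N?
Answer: -351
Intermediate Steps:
P(k) = √3
-39*a(9, P(-4)) = -39*9 = -351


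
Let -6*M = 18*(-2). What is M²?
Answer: 36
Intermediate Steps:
M = 6 (M = -3*(-2) = -⅙*(-36) = 6)
M² = 6² = 36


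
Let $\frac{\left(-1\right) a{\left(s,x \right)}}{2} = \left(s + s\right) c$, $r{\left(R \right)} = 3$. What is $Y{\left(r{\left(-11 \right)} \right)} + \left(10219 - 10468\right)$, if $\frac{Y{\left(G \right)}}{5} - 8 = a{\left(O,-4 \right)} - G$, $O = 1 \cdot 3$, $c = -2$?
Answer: $-104$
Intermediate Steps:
$O = 3$
$a{\left(s,x \right)} = 8 s$ ($a{\left(s,x \right)} = - 2 \left(s + s\right) \left(-2\right) = - 2 \cdot 2 s \left(-2\right) = - 2 \left(- 4 s\right) = 8 s$)
$Y{\left(G \right)} = 160 - 5 G$ ($Y{\left(G \right)} = 40 + 5 \left(8 \cdot 3 - G\right) = 40 + 5 \left(24 - G\right) = 40 - \left(-120 + 5 G\right) = 160 - 5 G$)
$Y{\left(r{\left(-11 \right)} \right)} + \left(10219 - 10468\right) = \left(160 - 15\right) + \left(10219 - 10468\right) = 145 - 249 = -104$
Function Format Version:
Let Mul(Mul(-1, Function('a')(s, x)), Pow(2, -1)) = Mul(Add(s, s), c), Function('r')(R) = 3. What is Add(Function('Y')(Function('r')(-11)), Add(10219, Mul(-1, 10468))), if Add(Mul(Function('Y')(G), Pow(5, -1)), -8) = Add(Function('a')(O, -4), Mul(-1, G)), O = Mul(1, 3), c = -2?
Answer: -104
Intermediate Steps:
O = 3
Function('a')(s, x) = Mul(8, s) (Function('a')(s, x) = Mul(-2, Mul(Add(s, s), -2)) = Mul(-2, Mul(Mul(2, s), -2)) = Mul(-2, Mul(-4, s)) = Mul(8, s))
Function('Y')(G) = Add(160, Mul(-5, G)) (Function('Y')(G) = Add(40, Mul(5, Add(Mul(8, 3), Mul(-1, G)))) = Add(40, Mul(5, Add(24, Mul(-1, G)))) = Add(40, Add(120, Mul(-5, G))) = Add(160, Mul(-5, G)))
Add(Function('Y')(Function('r')(-11)), Add(10219, Mul(-1, 10468))) = Add(Add(160, Mul(-5, 3)), Add(10219, Mul(-1, 10468))) = Add(Add(160, -15), Add(10219, -10468)) = Add(145, -249) = -104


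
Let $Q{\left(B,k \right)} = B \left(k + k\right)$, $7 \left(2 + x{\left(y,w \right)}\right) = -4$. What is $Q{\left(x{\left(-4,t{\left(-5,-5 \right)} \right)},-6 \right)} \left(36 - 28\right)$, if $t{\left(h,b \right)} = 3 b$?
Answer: $\frac{1728}{7} \approx 246.86$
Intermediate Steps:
$x{\left(y,w \right)} = - \frac{18}{7}$ ($x{\left(y,w \right)} = -2 + \frac{1}{7} \left(-4\right) = -2 - \frac{4}{7} = - \frac{18}{7}$)
$Q{\left(B,k \right)} = 2 B k$ ($Q{\left(B,k \right)} = B 2 k = 2 B k$)
$Q{\left(x{\left(-4,t{\left(-5,-5 \right)} \right)},-6 \right)} \left(36 - 28\right) = 2 \left(- \frac{18}{7}\right) \left(-6\right) \left(36 - 28\right) = \frac{216}{7} \cdot 8 = \frac{1728}{7}$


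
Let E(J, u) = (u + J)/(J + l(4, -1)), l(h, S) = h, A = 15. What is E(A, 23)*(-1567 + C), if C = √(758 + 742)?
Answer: -3134 + 20*√15 ≈ -3056.5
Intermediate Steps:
E(J, u) = (J + u)/(4 + J) (E(J, u) = (u + J)/(J + 4) = (J + u)/(4 + J))
C = 10*√15 (C = √1500 = 10*√15 ≈ 38.730)
E(A, 23)*(-1567 + C) = ((15 + 23)/(4 + 15))*(-1567 + 10*√15) = (38/19)*(-1567 + 10*√15) = ((1/19)*38)*(-1567 + 10*√15) = 2*(-1567 + 10*√15) = -3134 + 20*√15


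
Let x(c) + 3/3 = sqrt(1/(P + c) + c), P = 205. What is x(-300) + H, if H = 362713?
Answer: 362712 + I*sqrt(2707595)/95 ≈ 3.6271e+5 + 17.321*I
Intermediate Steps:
x(c) = -1 + sqrt(c + 1/(205 + c)) (x(c) = -1 + sqrt(1/(205 + c) + c) = -1 + sqrt(c + 1/(205 + c)))
x(-300) + H = (-1 + sqrt((1 - 300*(205 - 300))/(205 - 300))) + 362713 = (-1 + sqrt((1 - 300*(-95))/(-95))) + 362713 = (-1 + sqrt(-(1 + 28500)/95)) + 362713 = (-1 + sqrt(-1/95*28501)) + 362713 = (-1 + sqrt(-28501/95)) + 362713 = (-1 + I*sqrt(2707595)/95) + 362713 = 362712 + I*sqrt(2707595)/95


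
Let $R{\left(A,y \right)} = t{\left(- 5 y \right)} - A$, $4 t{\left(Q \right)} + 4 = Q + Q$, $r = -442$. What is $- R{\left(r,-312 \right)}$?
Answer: $-1221$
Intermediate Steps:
$t{\left(Q \right)} = -1 + \frac{Q}{2}$ ($t{\left(Q \right)} = -1 + \frac{Q + Q}{4} = -1 + \frac{2 Q}{4} = -1 + \frac{Q}{2}$)
$R{\left(A,y \right)} = -1 - A - \frac{5 y}{2}$ ($R{\left(A,y \right)} = \left(-1 + \frac{\left(-5\right) y}{2}\right) - A = \left(-1 - \frac{5 y}{2}\right) - A = -1 - A - \frac{5 y}{2}$)
$- R{\left(r,-312 \right)} = - (-1 - -442 - -780) = - (-1 + 442 + 780) = \left(-1\right) 1221 = -1221$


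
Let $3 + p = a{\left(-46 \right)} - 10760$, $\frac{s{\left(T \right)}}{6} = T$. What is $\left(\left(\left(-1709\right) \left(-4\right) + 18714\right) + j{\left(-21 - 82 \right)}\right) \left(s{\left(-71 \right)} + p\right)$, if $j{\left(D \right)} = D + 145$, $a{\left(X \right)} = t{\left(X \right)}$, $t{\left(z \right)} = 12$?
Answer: $-286041784$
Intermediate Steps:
$a{\left(X \right)} = 12$
$s{\left(T \right)} = 6 T$
$j{\left(D \right)} = 145 + D$
$p = -10751$ ($p = -3 + \left(12 - 10760\right) = -3 - 10748 = -10751$)
$\left(\left(\left(-1709\right) \left(-4\right) + 18714\right) + j{\left(-21 - 82 \right)}\right) \left(s{\left(-71 \right)} + p\right) = \left(\left(\left(-1709\right) \left(-4\right) + 18714\right) + \left(145 - 103\right)\right) \left(6 \left(-71\right) - 10751\right) = \left(\left(6836 + 18714\right) + \left(145 - 103\right)\right) \left(-426 - 10751\right) = \left(25550 + \left(145 - 103\right)\right) \left(-11177\right) = \left(25550 + 42\right) \left(-11177\right) = 25592 \left(-11177\right) = -286041784$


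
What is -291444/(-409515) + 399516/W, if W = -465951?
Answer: -3089907944/21201547085 ≈ -0.14574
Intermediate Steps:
-291444/(-409515) + 399516/W = -291444/(-409515) + 399516/(-465951) = -291444*(-1/409515) + 399516*(-1/465951) = 97148/136505 - 133172/155317 = -3089907944/21201547085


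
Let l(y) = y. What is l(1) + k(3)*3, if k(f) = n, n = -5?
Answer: -14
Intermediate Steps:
k(f) = -5
l(1) + k(3)*3 = 1 - 5*3 = 1 - 15 = -14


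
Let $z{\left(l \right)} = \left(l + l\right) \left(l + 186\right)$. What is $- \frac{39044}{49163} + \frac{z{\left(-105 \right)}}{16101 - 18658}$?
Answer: $\frac{736427122}{125709791} \approx 5.8582$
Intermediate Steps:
$z{\left(l \right)} = 2 l \left(186 + l\right)$
$- \frac{39044}{49163} + \frac{z{\left(-105 \right)}}{16101 - 18658} = - \frac{39044}{49163} + \frac{2 \left(-105\right) \left(186 - 105\right)}{16101 - 18658} = \left(-39044\right) \frac{1}{49163} + \frac{2 \left(-105\right) 81}{-2557} = - \frac{39044}{49163} - - \frac{17010}{2557} = - \frac{39044}{49163} + \frac{17010}{2557} = \frac{736427122}{125709791}$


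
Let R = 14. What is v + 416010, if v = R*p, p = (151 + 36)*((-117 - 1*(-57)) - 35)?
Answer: 167300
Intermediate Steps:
p = -17765 (p = 187*((-117 + 57) - 35) = 187*(-60 - 35) = 187*(-95) = -17765)
v = -248710 (v = 14*(-17765) = -248710)
v + 416010 = -248710 + 416010 = 167300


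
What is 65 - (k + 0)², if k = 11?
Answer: -56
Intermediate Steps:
65 - (k + 0)² = 65 - (11 + 0)² = 65 - 1*11² = 65 - 1*121 = 65 - 121 = -56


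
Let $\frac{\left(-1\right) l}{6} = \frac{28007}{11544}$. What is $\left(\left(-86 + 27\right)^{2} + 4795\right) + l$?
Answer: $\frac{15895017}{1924} \approx 8261.4$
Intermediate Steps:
$l = - \frac{28007}{1924}$ ($l = - 6 \cdot \frac{28007}{11544} = - 6 \cdot 28007 \cdot \frac{1}{11544} = \left(-6\right) \frac{28007}{11544} = - \frac{28007}{1924} \approx -14.557$)
$\left(\left(-86 + 27\right)^{2} + 4795\right) + l = \left(\left(-86 + 27\right)^{2} + 4795\right) - \frac{28007}{1924} = \left(\left(-59\right)^{2} + 4795\right) - \frac{28007}{1924} = \left(3481 + 4795\right) - \frac{28007}{1924} = 8276 - \frac{28007}{1924} = \frac{15895017}{1924}$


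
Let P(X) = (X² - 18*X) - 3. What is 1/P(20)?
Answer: 1/37 ≈ 0.027027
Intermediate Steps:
P(X) = -3 + X² - 18*X
1/P(20) = 1/(-3 + 20² - 18*20) = 1/(-3 + 400 - 360) = 1/37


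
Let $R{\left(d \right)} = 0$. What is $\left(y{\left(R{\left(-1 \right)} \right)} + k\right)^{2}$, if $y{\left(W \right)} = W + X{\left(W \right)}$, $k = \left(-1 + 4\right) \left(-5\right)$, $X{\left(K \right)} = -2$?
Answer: $289$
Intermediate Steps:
$k = -15$ ($k = 3 \left(-5\right) = -15$)
$y{\left(W \right)} = -2 + W$ ($y{\left(W \right)} = W - 2 = -2 + W$)
$\left(y{\left(R{\left(-1 \right)} \right)} + k\right)^{2} = \left(\left(-2 + 0\right) - 15\right)^{2} = \left(-2 - 15\right)^{2} = \left(-17\right)^{2} = 289$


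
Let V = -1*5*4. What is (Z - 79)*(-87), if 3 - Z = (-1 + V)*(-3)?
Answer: 12093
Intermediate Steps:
V = -20 (V = -5*4 = -20)
Z = -60 (Z = 3 - (-1 - 20)*(-3) = 3 - (-21)*(-3) = 3 - 1*63 = 3 - 63 = -60)
(Z - 79)*(-87) = (-60 - 79)*(-87) = -139*(-87) = 12093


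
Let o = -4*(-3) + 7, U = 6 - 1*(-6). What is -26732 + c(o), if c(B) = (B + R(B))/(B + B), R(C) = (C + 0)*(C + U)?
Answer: -26716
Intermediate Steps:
U = 12 (U = 6 + 6 = 12)
R(C) = C*(12 + C) (R(C) = (C + 0)*(C + 12) = C*(12 + C))
o = 19 (o = 12 + 7 = 19)
c(B) = (B + B*(12 + B))/(2*B) (c(B) = (B + B*(12 + B))/(B + B) = (B + B*(12 + B))/((2*B)) = (B + B*(12 + B))*(1/(2*B)) = (B + B*(12 + B))/(2*B))
-26732 + c(o) = -26732 + (13/2 + (½)*19) = -26732 + (13/2 + 19/2) = -26732 + 16 = -26716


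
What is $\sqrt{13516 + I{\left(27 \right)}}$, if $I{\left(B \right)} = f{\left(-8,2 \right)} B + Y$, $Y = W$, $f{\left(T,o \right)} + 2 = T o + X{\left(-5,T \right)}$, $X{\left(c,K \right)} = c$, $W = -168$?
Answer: $\sqrt{12727} \approx 112.81$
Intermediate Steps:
$f{\left(T,o \right)} = -7 + T o$ ($f{\left(T,o \right)} = -2 + \left(T o - 5\right) = -2 + \left(-5 + T o\right) = -7 + T o$)
$Y = -168$
$I{\left(B \right)} = -168 - 23 B$ ($I{\left(B \right)} = \left(-7 - 16\right) B - 168 = - 23 B - 168 = -168 - 23 B$)
$\sqrt{13516 + I{\left(27 \right)}} = \sqrt{13516 - 789} = \sqrt{12727}$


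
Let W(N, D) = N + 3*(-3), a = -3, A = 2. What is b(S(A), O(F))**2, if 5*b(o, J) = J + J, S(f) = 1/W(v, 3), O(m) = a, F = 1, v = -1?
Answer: 36/25 ≈ 1.4400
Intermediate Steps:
O(m) = -3
W(N, D) = -9 + N (W(N, D) = N - 9 = -9 + N)
S(f) = -1/10 (S(f) = 1/(-9 - 1) = 1/(-10) = -1/10)
b(o, J) = 2*J/5 (b(o, J) = (J + J)/5 = (2*J)/5 = 2*J/5)
b(S(A), O(F))**2 = ((2/5)*(-3))**2 = (-6/5)**2 = 36/25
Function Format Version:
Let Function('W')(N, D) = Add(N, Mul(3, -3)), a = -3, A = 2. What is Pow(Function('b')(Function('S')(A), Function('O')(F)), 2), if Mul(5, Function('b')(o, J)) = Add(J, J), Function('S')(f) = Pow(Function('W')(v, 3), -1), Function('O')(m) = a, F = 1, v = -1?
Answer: Rational(36, 25) ≈ 1.4400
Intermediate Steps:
Function('O')(m) = -3
Function('W')(N, D) = Add(-9, N) (Function('W')(N, D) = Add(N, -9) = Add(-9, N))
Function('S')(f) = Rational(-1, 10) (Function('S')(f) = Pow(Add(-9, -1), -1) = Pow(-10, -1) = Rational(-1, 10))
Function('b')(o, J) = Mul(Rational(2, 5), J) (Function('b')(o, J) = Mul(Rational(1, 5), Add(J, J)) = Mul(Rational(1, 5), Mul(2, J)) = Mul(Rational(2, 5), J))
Pow(Function('b')(Function('S')(A), Function('O')(F)), 2) = Pow(Mul(Rational(2, 5), -3), 2) = Pow(Rational(-6, 5), 2) = Rational(36, 25)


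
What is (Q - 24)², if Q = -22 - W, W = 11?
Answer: 3249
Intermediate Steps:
Q = -33 (Q = -22 - 1*11 = -22 - 11 = -33)
(Q - 24)² = (-33 - 24)² = (-57)² = 3249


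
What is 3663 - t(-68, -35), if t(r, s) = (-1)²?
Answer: 3662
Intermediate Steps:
t(r, s) = 1
3663 - t(-68, -35) = 3663 - 1*1 = 3663 - 1 = 3662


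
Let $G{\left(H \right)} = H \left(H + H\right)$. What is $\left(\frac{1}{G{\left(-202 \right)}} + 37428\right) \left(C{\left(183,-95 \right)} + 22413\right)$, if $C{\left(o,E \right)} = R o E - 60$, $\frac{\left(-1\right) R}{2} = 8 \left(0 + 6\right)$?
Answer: $\frac{5165987399257425}{81608} \approx 6.3302 \cdot 10^{10}$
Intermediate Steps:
$G{\left(H \right)} = 2 H^{2}$ ($G{\left(H \right)} = H 2 H = 2 H^{2}$)
$R = -96$ ($R = - 2 \cdot 8 \left(0 + 6\right) = - 2 \cdot 8 \cdot 6 = \left(-2\right) 48 = -96$)
$C{\left(o,E \right)} = -60 - 96 E o$ ($C{\left(o,E \right)} = - 96 o E - 60 = - 96 E o - 60 = -60 - 96 E o$)
$\left(\frac{1}{G{\left(-202 \right)}} + 37428\right) \left(C{\left(183,-95 \right)} + 22413\right) = \left(\frac{1}{2 \left(-202\right)^{2}} + 37428\right) \left(\left(-60 - \left(-9120\right) 183\right) + 22413\right) = \left(\frac{1}{2 \cdot 40804} + 37428\right) \left(\left(-60 + 1668960\right) + 22413\right) = \left(\frac{1}{81608} + 37428\right) \left(1668900 + 22413\right) = \left(\frac{1}{81608} + 37428\right) 1691313 = \frac{3054424225}{81608} \cdot 1691313 = \frac{5165987399257425}{81608}$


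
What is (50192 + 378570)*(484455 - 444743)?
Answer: 17026996544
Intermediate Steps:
(50192 + 378570)*(484455 - 444743) = 428762*39712 = 17026996544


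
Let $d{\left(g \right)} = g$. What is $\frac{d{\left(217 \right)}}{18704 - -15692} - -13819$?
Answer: $\frac{475318541}{34396} \approx 13819.0$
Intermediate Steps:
$\frac{d{\left(217 \right)}}{18704 - -15692} - -13819 = \frac{217}{18704 - -15692} - -13819 = \frac{217}{18704 + 15692} + 13819 = \frac{217}{34396} + 13819 = \frac{475318541}{34396}$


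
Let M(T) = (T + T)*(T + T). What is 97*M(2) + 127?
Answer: 1679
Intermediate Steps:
M(T) = 4*T² (M(T) = (2*T)*(2*T) = 4*T²)
97*M(2) + 127 = 97*(4*2²) + 127 = 97*(4*4) + 127 = 97*16 + 127 = 1552 + 127 = 1679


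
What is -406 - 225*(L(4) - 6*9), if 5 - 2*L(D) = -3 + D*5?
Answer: 13094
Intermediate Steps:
L(D) = 4 - 5*D/2 (L(D) = 5/2 - (-3 + D*5)/2 = 5/2 - (-3 + 5*D)/2 = 5/2 + (3/2 - 5*D/2) = 4 - 5*D/2)
-406 - 225*(L(4) - 6*9) = -406 - 225*((4 - 5/2*4) - 6*9) = -406 - 225*((4 - 10) - 54) = -406 - 225*(-6 - 54) = -406 - 225*(-60) = -406 + 13500 = 13094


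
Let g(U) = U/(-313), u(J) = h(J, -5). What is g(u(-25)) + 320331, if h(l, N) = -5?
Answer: 100263608/313 ≈ 3.2033e+5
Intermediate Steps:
u(J) = -5
g(U) = -U/313 (g(U) = U*(-1/313) = -U/313)
g(u(-25)) + 320331 = -1/313*(-5) + 320331 = 5/313 + 320331 = 100263608/313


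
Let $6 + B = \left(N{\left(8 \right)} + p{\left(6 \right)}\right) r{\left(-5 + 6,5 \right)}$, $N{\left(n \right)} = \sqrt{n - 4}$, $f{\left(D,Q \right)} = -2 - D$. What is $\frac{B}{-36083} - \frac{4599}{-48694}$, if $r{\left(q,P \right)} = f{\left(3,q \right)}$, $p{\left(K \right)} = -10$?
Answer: $\frac{164290121}{1757025602} \approx 0.093505$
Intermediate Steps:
$r{\left(q,P \right)} = -5$ ($r{\left(q,P \right)} = -2 - 3 = -5$)
$N{\left(n \right)} = \sqrt{-4 + n}$
$B = 34$ ($B = -6 + \left(\sqrt{-4 + 8} - 10\right) \left(-5\right) = -6 + \left(\sqrt{4} - 10\right) \left(-5\right) = -6 + \left(2 - 10\right) \left(-5\right) = -6 - -40 = -6 + 40 = 34$)
$\frac{B}{-36083} - \frac{4599}{-48694} = \frac{34}{-36083} - \frac{4599}{-48694} = 34 \left(- \frac{1}{36083}\right) - - \frac{4599}{48694} = - \frac{34}{36083} + \frac{4599}{48694} = \frac{164290121}{1757025602}$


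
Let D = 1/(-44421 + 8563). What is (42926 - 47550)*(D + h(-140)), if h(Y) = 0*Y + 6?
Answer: -497419864/17929 ≈ -27744.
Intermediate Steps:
h(Y) = 6 (h(Y) = 0 + 6 = 6)
D = -1/35858 (D = 1/(-35858) = -1/35858 ≈ -2.7888e-5)
(42926 - 47550)*(D + h(-140)) = (42926 - 47550)*(-1/35858 + 6) = -4624*215147/35858 = -497419864/17929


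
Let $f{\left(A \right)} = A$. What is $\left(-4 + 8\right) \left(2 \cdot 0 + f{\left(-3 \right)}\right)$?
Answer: $-12$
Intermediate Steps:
$\left(-4 + 8\right) \left(2 \cdot 0 + f{\left(-3 \right)}\right) = \left(-4 + 8\right) \left(2 \cdot 0 - 3\right) = 4 \left(0 - 3\right) = 4 \left(-3\right) = -12$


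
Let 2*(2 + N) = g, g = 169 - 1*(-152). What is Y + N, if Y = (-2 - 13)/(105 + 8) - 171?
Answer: -2855/226 ≈ -12.633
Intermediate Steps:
Y = -19338/113 (Y = -15/113 - 171 = -19338/113 ≈ -171.13)
g = 321 (g = 169 + 152 = 321)
N = 317/2 (N = -2 + (1/2)*321 = -2 + 321/2 = 317/2 ≈ 158.50)
Y + N = -19338/113 + 317/2 = -2855/226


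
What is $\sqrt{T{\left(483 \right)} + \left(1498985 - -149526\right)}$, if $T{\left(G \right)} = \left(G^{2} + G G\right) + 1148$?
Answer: $\sqrt{2116237} \approx 1454.7$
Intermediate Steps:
$T{\left(G \right)} = 1148 + 2 G^{2}$ ($T{\left(G \right)} = \left(G^{2} + G^{2}\right) + 1148 = 2 G^{2} + 1148 = 1148 + 2 G^{2}$)
$\sqrt{T{\left(483 \right)} + \left(1498985 - -149526\right)} = \sqrt{\left(1148 + 2 \cdot 483^{2}\right) + \left(1498985 - -149526\right)} = \sqrt{\left(1148 + 2 \cdot 233289\right) + \left(1498985 + 149526\right)} = \sqrt{\left(1148 + 466578\right) + 1648511} = \sqrt{467726 + 1648511} = \sqrt{2116237}$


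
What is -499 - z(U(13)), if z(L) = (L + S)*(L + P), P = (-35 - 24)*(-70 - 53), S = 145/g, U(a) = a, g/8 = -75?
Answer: -1119025/12 ≈ -93252.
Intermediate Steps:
g = -600 (g = 8*(-75) = -600)
S = -29/120 (S = 145/(-600) = 145*(-1/600) = -29/120 ≈ -0.24167)
P = 7257 (P = -59*(-123) = 7257)
z(L) = (7257 + L)*(-29/120 + L) (z(L) = (L - 29/120)*(L + 7257) = (-29/120 + L)*(7257 + L) = (7257 + L)*(-29/120 + L))
-499 - z(U(13)) = -499 - (-70151/40 + 13² + (870811/120)*13) = -499 - (-70151/40 + 169 + 11320543/120) = -499 - 1*1113037/12 = -499 - 1113037/12 = -1119025/12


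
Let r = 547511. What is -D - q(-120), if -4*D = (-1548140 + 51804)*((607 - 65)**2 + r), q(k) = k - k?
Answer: -314707517100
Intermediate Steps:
q(k) = 0
D = 314707517100 (D = -(-1548140 + 51804)*((607 - 65)**2 + 547511)/4 = -(-374084)*(542**2 + 547511) = -(-374084)*(293764 + 547511) = -(-374084)*841275 = -1/4*(-1258830068400) = 314707517100)
-D - q(-120) = -1*314707517100 - 1*0 = -314707517100 + 0 = -314707517100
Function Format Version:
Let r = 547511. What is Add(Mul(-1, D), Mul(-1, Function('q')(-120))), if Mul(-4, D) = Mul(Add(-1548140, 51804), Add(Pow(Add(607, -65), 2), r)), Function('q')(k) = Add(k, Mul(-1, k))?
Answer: -314707517100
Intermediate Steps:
Function('q')(k) = 0
D = 314707517100 (D = Mul(Rational(-1, 4), Mul(Add(-1548140, 51804), Add(Pow(Add(607, -65), 2), 547511))) = Mul(Rational(-1, 4), Mul(-1496336, Add(Pow(542, 2), 547511))) = Mul(Rational(-1, 4), Mul(-1496336, Add(293764, 547511))) = Mul(Rational(-1, 4), Mul(-1496336, 841275)) = Mul(Rational(-1, 4), -1258830068400) = 314707517100)
Add(Mul(-1, D), Mul(-1, Function('q')(-120))) = Add(Mul(-1, 314707517100), Mul(-1, 0)) = Add(-314707517100, 0) = -314707517100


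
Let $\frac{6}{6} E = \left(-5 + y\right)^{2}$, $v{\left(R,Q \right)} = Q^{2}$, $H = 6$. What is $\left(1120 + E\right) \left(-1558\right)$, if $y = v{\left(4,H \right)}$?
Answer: $-3242198$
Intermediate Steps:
$y = 36$ ($y = 6^{2} = 36$)
$E = 961$ ($E = \left(-5 + 36\right)^{2} = 31^{2} = 961$)
$\left(1120 + E\right) \left(-1558\right) = \left(1120 + 961\right) \left(-1558\right) = 2081 \left(-1558\right) = -3242198$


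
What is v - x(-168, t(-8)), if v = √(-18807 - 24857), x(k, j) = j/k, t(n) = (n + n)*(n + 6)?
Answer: 4/21 + 4*I*√2729 ≈ 0.19048 + 208.96*I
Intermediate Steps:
t(n) = 2*n*(6 + n) (t(n) = (2*n)*(6 + n) = 2*n*(6 + n))
v = 4*I*√2729 (v = √(-43664) = 4*I*√2729 ≈ 208.96*I)
v - x(-168, t(-8)) = 4*I*√2729 - 2*(-8)*(6 - 8)/(-168) = 4*I*√2729 - 2*(-8)*(-2)*(-1)/168 = 4*I*√2729 - 32*(-1)/168 = 4*I*√2729 - 1*(-4/21) = 4*I*√2729 + 4/21 = 4/21 + 4*I*√2729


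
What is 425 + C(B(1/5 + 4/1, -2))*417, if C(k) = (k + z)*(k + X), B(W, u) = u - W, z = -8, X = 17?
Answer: -1588153/25 ≈ -63526.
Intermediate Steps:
C(k) = (-8 + k)*(17 + k) (C(k) = (k - 8)*(k + 17) = (-8 + k)*(17 + k))
425 + C(B(1/5 + 4/1, -2))*417 = 425 + (-136 + (-2 - (1/5 + 4/1))**2 + 9*(-2 - (1/5 + 4/1)))*417 = 425 + (-136 + (-2 - (1*(1/5) + 4*1))**2 + 9*(-2 - (1*(1/5) + 4*1)))*417 = 425 + (-136 + (-2 - (1/5 + 4))**2 + 9*(-2 - (1/5 + 4)))*417 = 425 + (-136 + (-2 - 1*21/5)**2 + 9*(-2 - 1*21/5))*417 = 425 + (-136 + (-2 - 21/5)**2 + 9*(-2 - 21/5))*417 = 425 + (-136 + (-31/5)**2 + 9*(-31/5))*417 = 425 + (-136 + 961/25 - 279/5)*417 = 425 - 3834/25*417 = 425 - 1598778/25 = -1588153/25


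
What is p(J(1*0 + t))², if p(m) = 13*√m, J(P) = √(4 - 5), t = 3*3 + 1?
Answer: 169*I ≈ 169.0*I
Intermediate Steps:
t = 10 (t = 9 + 1 = 10)
J(P) = I (J(P) = √(-1) = I)
p(J(1*0 + t))² = (13*√I)² = 169*I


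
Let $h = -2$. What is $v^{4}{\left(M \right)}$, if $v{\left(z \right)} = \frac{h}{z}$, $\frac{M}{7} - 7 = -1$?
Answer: $\frac{1}{194481} \approx 5.1419 \cdot 10^{-6}$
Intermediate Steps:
$M = 42$ ($M = 49 + 7 \left(-1\right) = 49 - 7 = 42$)
$v{\left(z \right)} = - \frac{2}{z}$
$v^{4}{\left(M \right)} = \left(- \frac{2}{42}\right)^{4} = \left(\left(-2\right) \frac{1}{42}\right)^{4} = \left(- \frac{1}{21}\right)^{4} = \frac{1}{194481}$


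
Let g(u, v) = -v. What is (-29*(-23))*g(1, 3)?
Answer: -2001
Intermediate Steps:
(-29*(-23))*g(1, 3) = (-29*(-23))*(-1*3) = 667*(-3) = -2001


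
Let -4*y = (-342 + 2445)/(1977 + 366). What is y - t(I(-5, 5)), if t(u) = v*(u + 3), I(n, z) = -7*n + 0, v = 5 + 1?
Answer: -712973/3124 ≈ -228.22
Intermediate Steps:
v = 6
I(n, z) = -7*n
y = -701/3124 (y = -(-342 + 2445)/(4*(1977 + 366)) = -2103/(4*2343) = -1/4*701/781 = -701/3124 ≈ -0.22439)
t(u) = 18 + 6*u (t(u) = 6*(u + 3) = 6*(3 + u) = 18 + 6*u)
y - t(I(-5, 5)) = -701/3124 - (18 + 6*(-7*(-5))) = -701/3124 - (18 + 6*35) = -701/3124 - (18 + 210) = -701/3124 - 1*228 = -701/3124 - 228 = -712973/3124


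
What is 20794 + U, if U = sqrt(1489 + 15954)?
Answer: 20794 + sqrt(17443) ≈ 20926.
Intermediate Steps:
U = sqrt(17443) ≈ 132.07
20794 + U = 20794 + sqrt(17443)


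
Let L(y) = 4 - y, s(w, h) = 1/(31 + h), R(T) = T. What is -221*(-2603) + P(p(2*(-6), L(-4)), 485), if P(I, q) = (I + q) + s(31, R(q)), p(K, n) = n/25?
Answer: 7427153353/12900 ≈ 5.7575e+5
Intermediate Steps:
p(K, n) = n/25 (p(K, n) = n*(1/25) = n/25)
P(I, q) = I + q + 1/(31 + q) (P(I, q) = (I + q) + 1/(31 + q) = I + q + 1/(31 + q))
-221*(-2603) + P(p(2*(-6), L(-4)), 485) = -221*(-2603) + (1 + (31 + 485)*((4 - 1*(-4))/25 + 485))/(31 + 485) = 575263 + (1 + 516*((4 + 4)/25 + 485))/516 = 575263 + (1 + 516*((1/25)*8 + 485))/516 = 575263 + (1 + 516*(8/25 + 485))/516 = 575263 + (1 + 516*(12133/25))/516 = 575263 + (1 + 6260628/25)/516 = 575263 + (1/516)*(6260653/25) = 575263 + 6260653/12900 = 7427153353/12900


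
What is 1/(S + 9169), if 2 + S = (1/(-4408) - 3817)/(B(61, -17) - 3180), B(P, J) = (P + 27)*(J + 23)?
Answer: 11690016/107179202009 ≈ 0.00010907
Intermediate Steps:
B(P, J) = (23 + J)*(27 + P) (B(P, J) = (27 + P)*(23 + J) = (23 + J)*(27 + P))
S = -6554695/11690016 (S = -2 + (1/(-4408) - 3817)/((621 + 23*61 + 27*(-17) - 17*61) - 3180) = -2 + (-1/4408 - 3817)/((621 + 1403 - 459 - 1037) - 3180) = -2 - 16825337/(4408*(528 - 3180)) = -2 - 16825337/4408/(-2652) = -2 - 16825337/4408*(-1/2652) = -2 + 16825337/11690016 = -6554695/11690016 ≈ -0.56071)
1/(S + 9169) = 1/(-6554695/11690016 + 9169) = 1/(107179202009/11690016) = 11690016/107179202009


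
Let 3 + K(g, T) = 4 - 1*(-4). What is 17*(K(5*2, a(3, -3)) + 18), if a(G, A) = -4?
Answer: 391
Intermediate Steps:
K(g, T) = 5 (K(g, T) = -3 + (4 - 1*(-4)) = -3 + (4 + 4) = -3 + 8 = 5)
17*(K(5*2, a(3, -3)) + 18) = 17*(5 + 18) = 17*23 = 391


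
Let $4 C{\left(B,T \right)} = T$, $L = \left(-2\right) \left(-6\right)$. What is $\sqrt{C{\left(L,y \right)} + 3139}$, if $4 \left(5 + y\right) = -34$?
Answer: $\frac{\sqrt{50170}}{4} \approx 55.997$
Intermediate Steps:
$L = 12$
$y = - \frac{27}{2}$ ($y = -5 + \frac{1}{4} \left(-34\right) = -5 - \frac{17}{2} = - \frac{27}{2} \approx -13.5$)
$C{\left(B,T \right)} = \frac{T}{4}$
$\sqrt{C{\left(L,y \right)} + 3139} = \sqrt{\frac{1}{4} \left(- \frac{27}{2}\right) + 3139} = \sqrt{- \frac{27}{8} + 3139} = \sqrt{\frac{25085}{8}} = \frac{\sqrt{50170}}{4}$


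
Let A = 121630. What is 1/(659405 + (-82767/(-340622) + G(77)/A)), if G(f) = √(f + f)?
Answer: 282956195382486325144262150/186582798771099772713899986724991 - 3527979920375230*√154/186582798771099772713899986724991 ≈ 1.5165e-6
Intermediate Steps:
G(f) = √2*√f (G(f) = √(2*f) = √2*√f)
1/(659405 + (-82767/(-340622) + G(77)/A)) = 1/(659405 + (-82767/(-340622) + (√2*√77)/121630)) = 1/(659405 + (-82767*(-1/340622) + √154*(1/121630))) = 1/(659405 + (82767/340622 + √154/121630)) = 1/(224607932677/340622 + √154/121630)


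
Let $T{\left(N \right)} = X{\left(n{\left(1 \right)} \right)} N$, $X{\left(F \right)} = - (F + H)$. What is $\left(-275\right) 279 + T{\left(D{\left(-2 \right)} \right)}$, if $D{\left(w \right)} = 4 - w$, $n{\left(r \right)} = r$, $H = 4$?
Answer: $-76755$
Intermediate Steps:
$X{\left(F \right)} = -4 - F$ ($X{\left(F \right)} = - (F + 4) = - (4 + F) = -4 - F$)
$T{\left(N \right)} = - 5 N$ ($T{\left(N \right)} = \left(-4 - 1\right) N = - 5 N$)
$\left(-275\right) 279 + T{\left(D{\left(-2 \right)} \right)} = \left(-275\right) 279 - 5 \left(4 - -2\right) = -76725 - 5 \left(4 + 2\right) = -76725 - 30 = -76755$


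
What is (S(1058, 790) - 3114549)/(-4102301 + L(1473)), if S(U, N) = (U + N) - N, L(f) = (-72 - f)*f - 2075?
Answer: 3113491/6380161 ≈ 0.48800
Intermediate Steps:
L(f) = -2075 + f*(-72 - f) (L(f) = f*(-72 - f) - 2075 = -2075 + f*(-72 - f))
S(U, N) = U (S(U, N) = (N + U) - N = U)
(S(1058, 790) - 3114549)/(-4102301 + L(1473)) = (1058 - 3114549)/(-4102301 + (-2075 - 1*1473² - 72*1473)) = -3113491/(-4102301 + (-2075 - 1*2169729 - 106056)) = -3113491/(-4102301 + (-2075 - 2169729 - 106056)) = -3113491/(-4102301 - 2277860) = -3113491/(-6380161) = -3113491*(-1/6380161) = 3113491/6380161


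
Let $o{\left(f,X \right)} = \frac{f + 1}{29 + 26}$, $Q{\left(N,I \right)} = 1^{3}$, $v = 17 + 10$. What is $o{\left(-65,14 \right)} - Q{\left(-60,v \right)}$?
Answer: $- \frac{119}{55} \approx -2.1636$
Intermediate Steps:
$v = 27$
$Q{\left(N,I \right)} = 1$
$o{\left(f,X \right)} = \frac{1}{55} + \frac{f}{55}$ ($o{\left(f,X \right)} = \frac{1 + f}{55} = \left(1 + f\right) \frac{1}{55} = \frac{1}{55} + \frac{f}{55}$)
$o{\left(-65,14 \right)} - Q{\left(-60,v \right)} = \left(\frac{1}{55} + \frac{1}{55} \left(-65\right)\right) - 1 = \left(\frac{1}{55} - \frac{13}{11}\right) - 1 = - \frac{64}{55} - 1 = - \frac{119}{55}$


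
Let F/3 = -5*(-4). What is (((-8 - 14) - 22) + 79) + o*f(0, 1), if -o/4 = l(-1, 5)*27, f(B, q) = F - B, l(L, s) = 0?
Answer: 35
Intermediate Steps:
F = 60 (F = 3*(-5*(-4)) = 3*20 = 60)
f(B, q) = 60 - B
o = 0 (o = -0*27 = -4*0 = 0)
(((-8 - 14) - 22) + 79) + o*f(0, 1) = (((-8 - 14) - 22) + 79) + 0*(60 - 1*0) = ((-22 - 22) + 79) + 0*(60 + 0) = (-44 + 79) + 0*60 = 35 + 0 = 35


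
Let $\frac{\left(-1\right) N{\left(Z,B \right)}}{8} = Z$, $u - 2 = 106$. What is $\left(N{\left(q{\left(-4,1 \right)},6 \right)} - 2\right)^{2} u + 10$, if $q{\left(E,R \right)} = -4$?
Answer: $97210$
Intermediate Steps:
$u = 108$ ($u = 2 + 106 = 108$)
$N{\left(Z,B \right)} = - 8 Z$
$\left(N{\left(q{\left(-4,1 \right)},6 \right)} - 2\right)^{2} u + 10 = \left(\left(-8\right) \left(-4\right) - 2\right)^{2} \cdot 108 + 10 = \left(32 - 2\right)^{2} \cdot 108 + 10 = 30^{2} \cdot 108 + 10 = 900 \cdot 108 + 10 = 97200 + 10 = 97210$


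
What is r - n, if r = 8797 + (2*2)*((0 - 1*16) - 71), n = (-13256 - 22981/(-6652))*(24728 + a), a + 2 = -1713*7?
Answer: 1122721984033/6652 ≈ 1.6878e+8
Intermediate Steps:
a = -11993 (a = -2 - 1713*7 = -2 - 11991 = -11993)
n = -1122665781285/6652 (n = (-13256 - 22981/(-6652))*(24728 - 11993) = (-13256 - 22981*(-1/6652))*12735 = (-13256 + 22981/6652)*12735 = -88155931/6652*12735 = -1122665781285/6652 ≈ -1.6877e+8)
r = 8449 (r = 8797 + 4*((0 - 16) - 71) = 8797 + 4*(-16 - 71) = 8797 + 4*(-87) = 8797 - 348 = 8449)
r - n = 8449 - 1*(-1122665781285/6652) = 8449 + 1122665781285/6652 = 1122721984033/6652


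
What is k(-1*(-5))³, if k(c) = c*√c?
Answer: 625*√5 ≈ 1397.5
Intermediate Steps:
k(c) = c^(3/2)
k(-1*(-5))³ = ((-1*(-5))^(3/2))³ = (5^(3/2))³ = (5*√5)³ = 625*√5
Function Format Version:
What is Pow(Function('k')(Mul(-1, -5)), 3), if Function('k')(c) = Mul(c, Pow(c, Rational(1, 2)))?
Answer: Mul(625, Pow(5, Rational(1, 2))) ≈ 1397.5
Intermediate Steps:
Function('k')(c) = Pow(c, Rational(3, 2))
Pow(Function('k')(Mul(-1, -5)), 3) = Pow(Pow(Mul(-1, -5), Rational(3, 2)), 3) = Pow(Pow(5, Rational(3, 2)), 3) = Pow(Mul(5, Pow(5, Rational(1, 2))), 3) = Mul(625, Pow(5, Rational(1, 2)))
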